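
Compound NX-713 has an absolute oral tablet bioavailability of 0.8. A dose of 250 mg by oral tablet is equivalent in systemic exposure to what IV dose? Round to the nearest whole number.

D_iv = 200 mg

Systemic exposure from an extravascular dose = F × D_ev, so the equivalent IV dose is F × D_ev.
D_iv = F × D_ev = 0.8 × 250 = 200 mg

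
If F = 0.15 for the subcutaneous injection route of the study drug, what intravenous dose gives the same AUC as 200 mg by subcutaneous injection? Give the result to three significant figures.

D_iv = 30.0 mg

Systemic exposure from an extravascular dose = F × D_ev, so the equivalent IV dose is F × D_ev.
D_iv = F × D_ev = 0.15 × 200 = 30 mg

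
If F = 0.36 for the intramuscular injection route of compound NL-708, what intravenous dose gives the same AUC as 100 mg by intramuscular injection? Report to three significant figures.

D_iv = 36.0 mg

Systemic exposure from an extravascular dose = F × D_ev, so the equivalent IV dose is F × D_ev.
D_iv = F × D_ev = 0.36 × 100 = 36 mg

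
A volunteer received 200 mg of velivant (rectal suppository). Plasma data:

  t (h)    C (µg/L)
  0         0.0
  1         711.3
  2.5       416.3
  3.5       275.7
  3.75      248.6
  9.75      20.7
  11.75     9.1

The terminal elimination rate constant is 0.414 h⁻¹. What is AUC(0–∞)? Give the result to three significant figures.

Trapezoidal AUC_0→11.75:
  [0→1]: (0.0+711.3)/2 × 1 = 355.65
  [1→2.5]: (711.3+416.3)/2 × 1.5 = 845.7
  [2.5→3.5]: (416.3+275.7)/2 × 1 = 346.0
  [3.5→3.75]: (275.7+248.6)/2 × 0.25 = 65.5375
  [3.75→9.75]: (248.6+20.7)/2 × 6 = 807.9
  [9.75→11.75]: (20.7+9.1)/2 × 2 = 29.8
  Sum = 2450.5875 µg/L·h
Extrapolated tail: C_last / k_e = 9.1 / 0.414 = 21.981
AUC_0→∞ = 2450.5875 + 21.981 = 2472.5685 µg/L·h

AUC = 2470 µg/L·h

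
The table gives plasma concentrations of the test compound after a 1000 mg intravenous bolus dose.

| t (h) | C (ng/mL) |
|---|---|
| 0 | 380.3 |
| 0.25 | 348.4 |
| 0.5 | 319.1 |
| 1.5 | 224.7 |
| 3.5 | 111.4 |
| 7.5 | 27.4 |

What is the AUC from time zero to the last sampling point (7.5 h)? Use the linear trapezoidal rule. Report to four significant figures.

AUC = 1060 ng/mL·h

Trapezoidal AUC_0→7.5:
  [0→0.25]: (380.3+348.4)/2 × 0.25 = 91.0875
  [0.25→0.5]: (348.4+319.1)/2 × 0.25 = 83.4375
  [0.5→1.5]: (319.1+224.7)/2 × 1 = 271.9
  [1.5→3.5]: (224.7+111.4)/2 × 2 = 336.1
  [3.5→7.5]: (111.4+27.4)/2 × 4 = 277.6
  Sum = 1060.125 ng/mL·h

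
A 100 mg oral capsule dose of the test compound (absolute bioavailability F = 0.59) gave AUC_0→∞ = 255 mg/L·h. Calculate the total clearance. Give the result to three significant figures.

CL = F × Dose / AUC_0→∞
   = 0.59 × 100 / 255 = 0.231373 L/h

CL = 0.231 L/h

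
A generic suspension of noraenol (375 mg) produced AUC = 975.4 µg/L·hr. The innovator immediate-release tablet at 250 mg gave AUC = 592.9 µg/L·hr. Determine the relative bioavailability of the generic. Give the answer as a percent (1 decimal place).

F_rel = 109.7%

F_rel = (AUC_test/D_test) / (AUC_ref/D_ref)
      = (975.4/375) / (592.9/250)
      = 2.60107 / 2.3716 = 1.0968 = 109.68%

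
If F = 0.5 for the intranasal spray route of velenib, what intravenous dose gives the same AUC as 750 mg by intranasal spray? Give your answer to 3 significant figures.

D_iv = 375 mg

Systemic exposure from an extravascular dose = F × D_ev, so the equivalent IV dose is F × D_ev.
D_iv = F × D_ev = 0.5 × 750 = 375 mg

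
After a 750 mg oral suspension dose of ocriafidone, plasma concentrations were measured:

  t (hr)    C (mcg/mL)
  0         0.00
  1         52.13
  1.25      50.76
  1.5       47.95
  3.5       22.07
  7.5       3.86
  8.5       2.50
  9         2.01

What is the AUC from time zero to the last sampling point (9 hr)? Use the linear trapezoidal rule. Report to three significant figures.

AUC = 177 mcg/mL·hr

Trapezoidal AUC_0→9:
  [0→1]: (0.00+52.13)/2 × 1 = 26.065
  [1→1.25]: (52.13+50.76)/2 × 0.25 = 12.86125
  [1.25→1.5]: (50.76+47.95)/2 × 0.25 = 12.33875
  [1.5→3.5]: (47.95+22.07)/2 × 2 = 70.02
  [3.5→7.5]: (22.07+3.86)/2 × 4 = 51.86
  [7.5→8.5]: (3.86+2.50)/2 × 1 = 3.18
  [8.5→9]: (2.50+2.01)/2 × 0.5 = 1.1275
  Sum = 177.4525 mcg/mL·hr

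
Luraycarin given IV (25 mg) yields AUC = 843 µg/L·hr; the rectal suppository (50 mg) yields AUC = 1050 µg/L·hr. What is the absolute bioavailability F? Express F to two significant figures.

F = (AUC_ev / D_ev) / (AUC_iv / D_iv)
  = (1050/50) / (843/25)
  = 21 / 33.72 = 0.6228

F = 0.62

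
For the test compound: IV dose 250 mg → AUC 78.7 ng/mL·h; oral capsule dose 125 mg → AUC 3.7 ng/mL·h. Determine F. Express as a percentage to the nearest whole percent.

F = (AUC_ev / D_ev) / (AUC_iv / D_iv)
  = (3.7/125) / (78.7/250)
  = 0.0296 / 0.3148 = 0.0940
  = 9.40%

F = 9%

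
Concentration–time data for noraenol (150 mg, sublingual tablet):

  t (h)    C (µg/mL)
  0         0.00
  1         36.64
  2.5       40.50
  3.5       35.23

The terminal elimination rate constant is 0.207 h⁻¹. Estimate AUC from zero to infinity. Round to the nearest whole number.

Trapezoidal AUC_0→3.5:
  [0→1]: (0.00+36.64)/2 × 1 = 18.32
  [1→2.5]: (36.64+40.50)/2 × 1.5 = 57.855
  [2.5→3.5]: (40.50+35.23)/2 × 1 = 37.865
  Sum = 114.04 µg/mL·h
Extrapolated tail: C_last / k_e = 35.23 / 0.207 = 170.193
AUC_0→∞ = 114.04 + 170.193 = 284.233 µg/mL·h

AUC = 284 µg/mL·h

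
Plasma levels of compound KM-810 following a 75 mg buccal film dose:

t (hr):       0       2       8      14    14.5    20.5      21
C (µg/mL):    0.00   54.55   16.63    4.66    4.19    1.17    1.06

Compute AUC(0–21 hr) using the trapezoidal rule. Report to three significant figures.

Trapezoidal AUC_0→21:
  [0→2]: (0.00+54.55)/2 × 2 = 54.55
  [2→8]: (54.55+16.63)/2 × 6 = 213.54
  [8→14]: (16.63+4.66)/2 × 6 = 63.87
  [14→14.5]: (4.66+4.19)/2 × 0.5 = 2.2125
  [14.5→20.5]: (4.19+1.17)/2 × 6 = 16.08
  [20.5→21]: (1.17+1.06)/2 × 0.5 = 0.5575
  Sum = 350.81 µg/mL·hr

AUC = 351 µg/mL·hr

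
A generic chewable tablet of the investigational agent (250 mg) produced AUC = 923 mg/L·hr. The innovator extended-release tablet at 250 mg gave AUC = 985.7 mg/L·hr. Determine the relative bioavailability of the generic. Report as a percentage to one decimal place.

F_rel = 93.6%

F_rel = (AUC_test/D_test) / (AUC_ref/D_ref)
      = (923/250) / (985.7/250)
      = 3.692 / 3.9428 = 0.9364 = 93.64%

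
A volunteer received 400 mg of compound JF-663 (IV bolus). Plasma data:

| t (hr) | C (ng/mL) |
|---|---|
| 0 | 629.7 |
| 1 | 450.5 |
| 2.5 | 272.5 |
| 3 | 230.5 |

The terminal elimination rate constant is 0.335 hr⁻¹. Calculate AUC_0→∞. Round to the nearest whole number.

AUC = 1896 ng/mL·hr

Trapezoidal AUC_0→3:
  [0→1]: (629.7+450.5)/2 × 1 = 540.1
  [1→2.5]: (450.5+272.5)/2 × 1.5 = 542.25
  [2.5→3]: (272.5+230.5)/2 × 0.5 = 125.75
  Sum = 1208.1 ng/mL·hr
Extrapolated tail: C_last / k_e = 230.5 / 0.335 = 688.060
AUC_0→∞ = 1208.1 + 688.060 = 1896.16 ng/mL·hr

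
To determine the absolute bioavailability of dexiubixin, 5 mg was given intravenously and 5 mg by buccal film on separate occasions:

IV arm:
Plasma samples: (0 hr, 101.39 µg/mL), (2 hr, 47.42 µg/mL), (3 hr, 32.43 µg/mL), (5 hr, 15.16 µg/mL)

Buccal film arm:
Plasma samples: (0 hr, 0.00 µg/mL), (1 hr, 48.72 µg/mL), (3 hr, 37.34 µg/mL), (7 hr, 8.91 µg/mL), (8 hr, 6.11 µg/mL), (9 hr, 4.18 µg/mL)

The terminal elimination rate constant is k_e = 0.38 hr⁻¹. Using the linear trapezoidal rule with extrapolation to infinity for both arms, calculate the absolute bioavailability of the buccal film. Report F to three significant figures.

Trapezoidal AUC_0→5 (IV):
  [0→2]: (101.39+47.42)/2 × 2 = 148.81
  [2→3]: (47.42+32.43)/2 × 1 = 39.925
  [3→5]: (32.43+15.16)/2 × 2 = 47.59
  Sum = 236.325 µg/mL·hr
IV tail: 15.16/0.38 = 39.895; AUC_iv,0→∞ = 236.325 + 39.895 = 276.22 µg/mL·hr
Trapezoidal AUC_0→9 (buccal film):
  [0→1]: (0.00+48.72)/2 × 1 = 24.36
  [1→3]: (48.72+37.34)/2 × 2 = 86.06
  [3→7]: (37.34+8.91)/2 × 4 = 92.5
  [7→8]: (8.91+6.11)/2 × 1 = 7.51
  [8→9]: (6.11+4.18)/2 × 1 = 5.145
  Sum = 215.575 µg/mL·hr
buccal film tail: 4.18/0.38 = 11.000; AUC_ev,0→∞ = 215.575 + 11.000 = 226.575 µg/mL·hr
F = (AUC_ev/D_ev)/(AUC_iv/D_iv) = (226.575/5)/(276.22/5) = 45.315/55.244 = 0.8203

F = 0.820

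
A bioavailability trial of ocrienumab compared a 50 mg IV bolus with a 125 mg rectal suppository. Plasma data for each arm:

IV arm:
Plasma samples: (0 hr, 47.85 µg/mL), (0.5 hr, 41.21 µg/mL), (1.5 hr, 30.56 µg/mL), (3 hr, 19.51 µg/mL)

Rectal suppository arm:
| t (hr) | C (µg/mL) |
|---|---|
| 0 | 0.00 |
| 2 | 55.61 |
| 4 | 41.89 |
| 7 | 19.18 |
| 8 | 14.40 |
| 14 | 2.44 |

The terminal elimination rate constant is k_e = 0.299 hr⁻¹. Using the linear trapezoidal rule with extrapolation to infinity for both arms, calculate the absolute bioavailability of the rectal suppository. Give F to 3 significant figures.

Trapezoidal AUC_0→3 (IV):
  [0→0.5]: (47.85+41.21)/2 × 0.5 = 22.265
  [0.5→1.5]: (41.21+30.56)/2 × 1 = 35.885
  [1.5→3]: (30.56+19.51)/2 × 1.5 = 37.5525
  Sum = 95.7025 µg/mL·hr
IV tail: 19.51/0.299 = 65.251; AUC_iv,0→∞ = 95.7025 + 65.251 = 160.9535 µg/mL·hr
Trapezoidal AUC_0→14 (rectal suppository):
  [0→2]: (0.00+55.61)/2 × 2 = 55.61
  [2→4]: (55.61+41.89)/2 × 2 = 97.5
  [4→7]: (41.89+19.18)/2 × 3 = 91.605
  [7→8]: (19.18+14.40)/2 × 1 = 16.79
  [8→14]: (14.40+2.44)/2 × 6 = 50.52
  Sum = 312.025 µg/mL·hr
rectal suppository tail: 2.44/0.299 = 8.161; AUC_ev,0→∞ = 312.025 + 8.161 = 320.186 µg/mL·hr
F = (AUC_ev/D_ev)/(AUC_iv/D_iv) = (320.186/125)/(160.9535/50) = 2.561488/3.21907 = 0.7957

F = 0.796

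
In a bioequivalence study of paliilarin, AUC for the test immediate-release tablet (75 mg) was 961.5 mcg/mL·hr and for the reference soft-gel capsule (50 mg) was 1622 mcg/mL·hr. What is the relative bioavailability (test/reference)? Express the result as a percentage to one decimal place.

F_rel = 39.5%

F_rel = (AUC_test/D_test) / (AUC_ref/D_ref)
      = (961.5/75) / (1622/50)
      = 12.82 / 32.44 = 0.3952 = 39.52%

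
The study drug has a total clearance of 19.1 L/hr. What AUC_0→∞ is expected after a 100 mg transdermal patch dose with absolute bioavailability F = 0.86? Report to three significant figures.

AUC_0→∞ = F × Dose / CL
        = 0.86 × 100 / 19.1 = 4.50262 mg/L·hr

AUC = 4.50 mg/L·hr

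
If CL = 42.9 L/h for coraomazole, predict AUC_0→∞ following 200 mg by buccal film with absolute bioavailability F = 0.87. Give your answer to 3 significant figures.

AUC = 4.06 mg/L·h

AUC_0→∞ = F × Dose / CL
        = 0.87 × 200 / 42.9 = 4.05594 mg/L·h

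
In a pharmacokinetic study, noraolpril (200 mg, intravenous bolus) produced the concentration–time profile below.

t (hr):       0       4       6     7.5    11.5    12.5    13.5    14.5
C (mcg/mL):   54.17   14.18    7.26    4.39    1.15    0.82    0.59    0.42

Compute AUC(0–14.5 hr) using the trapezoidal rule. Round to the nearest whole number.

AUC = 180 mcg/mL·hr

Trapezoidal AUC_0→14.5:
  [0→4]: (54.17+14.18)/2 × 4 = 136.7
  [4→6]: (14.18+7.26)/2 × 2 = 21.44
  [6→7.5]: (7.26+4.39)/2 × 1.5 = 8.7375
  [7.5→11.5]: (4.39+1.15)/2 × 4 = 11.08
  [11.5→12.5]: (1.15+0.82)/2 × 1 = 0.985
  [12.5→13.5]: (0.82+0.59)/2 × 1 = 0.705
  [13.5→14.5]: (0.59+0.42)/2 × 1 = 0.505
  Sum = 180.1525 mcg/mL·hr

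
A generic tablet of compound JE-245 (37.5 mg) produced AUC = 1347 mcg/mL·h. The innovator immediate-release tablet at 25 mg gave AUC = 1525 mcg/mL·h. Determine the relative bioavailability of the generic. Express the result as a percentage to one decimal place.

F_rel = (AUC_test/D_test) / (AUC_ref/D_ref)
      = (1347/37.5) / (1525/25)
      = 35.92 / 61 = 0.5889 = 58.89%

F_rel = 58.9%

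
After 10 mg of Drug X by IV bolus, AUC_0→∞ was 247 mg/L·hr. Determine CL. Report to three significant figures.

CL = Dose_iv / AUC_0→∞
   = 10 / 247 = 0.0404858 L/hr

CL = 0.0405 L/hr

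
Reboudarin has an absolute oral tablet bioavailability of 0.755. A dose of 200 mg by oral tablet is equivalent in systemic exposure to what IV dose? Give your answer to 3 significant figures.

Systemic exposure from an extravascular dose = F × D_ev, so the equivalent IV dose is F × D_ev.
D_iv = F × D_ev = 0.755 × 200 = 151 mg

D_iv = 151 mg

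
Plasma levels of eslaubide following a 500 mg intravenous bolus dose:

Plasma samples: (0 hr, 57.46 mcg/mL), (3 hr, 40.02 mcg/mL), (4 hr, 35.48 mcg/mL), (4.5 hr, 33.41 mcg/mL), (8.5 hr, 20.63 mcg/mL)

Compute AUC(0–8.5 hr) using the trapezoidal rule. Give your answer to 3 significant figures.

AUC = 309 mcg/mL·hr

Trapezoidal AUC_0→8.5:
  [0→3]: (57.46+40.02)/2 × 3 = 146.22
  [3→4]: (40.02+35.48)/2 × 1 = 37.75
  [4→4.5]: (35.48+33.41)/2 × 0.5 = 17.2225
  [4.5→8.5]: (33.41+20.63)/2 × 4 = 108.08
  Sum = 309.2725 mcg/mL·hr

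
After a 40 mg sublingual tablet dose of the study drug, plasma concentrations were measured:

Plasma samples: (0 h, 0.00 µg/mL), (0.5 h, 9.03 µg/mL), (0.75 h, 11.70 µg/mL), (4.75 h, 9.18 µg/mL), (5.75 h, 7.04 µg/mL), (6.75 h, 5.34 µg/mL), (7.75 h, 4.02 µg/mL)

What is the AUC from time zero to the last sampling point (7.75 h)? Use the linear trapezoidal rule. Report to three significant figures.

AUC = 65.6 µg/mL·h

Trapezoidal AUC_0→7.75:
  [0→0.5]: (0.00+9.03)/2 × 0.5 = 2.2575
  [0.5→0.75]: (9.03+11.70)/2 × 0.25 = 2.59125
  [0.75→4.75]: (11.70+9.18)/2 × 4 = 41.76
  [4.75→5.75]: (9.18+7.04)/2 × 1 = 8.11
  [5.75→6.75]: (7.04+5.34)/2 × 1 = 6.19
  [6.75→7.75]: (5.34+4.02)/2 × 1 = 4.68
  Sum = 65.58875 µg/mL·h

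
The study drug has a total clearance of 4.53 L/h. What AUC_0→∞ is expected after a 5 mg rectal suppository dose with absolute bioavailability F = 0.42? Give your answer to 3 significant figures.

AUC = 0.464 mg/L·h

AUC_0→∞ = F × Dose / CL
        = 0.42 × 5 / 4.53 = 0.463576 mg/L·h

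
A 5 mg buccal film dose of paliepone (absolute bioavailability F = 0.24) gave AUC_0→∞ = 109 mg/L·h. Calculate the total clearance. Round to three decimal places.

CL = F × Dose / AUC_0→∞
   = 0.24 × 5 / 109 = 0.0110092 L/h

CL = 0.011 L/h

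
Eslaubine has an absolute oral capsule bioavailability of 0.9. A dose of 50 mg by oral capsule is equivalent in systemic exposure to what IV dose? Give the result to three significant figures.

D_iv = 45.0 mg

Systemic exposure from an extravascular dose = F × D_ev, so the equivalent IV dose is F × D_ev.
D_iv = F × D_ev = 0.9 × 50 = 45 mg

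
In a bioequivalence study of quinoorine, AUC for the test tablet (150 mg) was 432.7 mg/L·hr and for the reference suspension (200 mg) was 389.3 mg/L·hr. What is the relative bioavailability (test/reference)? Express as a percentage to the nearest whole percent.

F_rel = 148%

F_rel = (AUC_test/D_test) / (AUC_ref/D_ref)
      = (432.7/150) / (389.3/200)
      = 2.88467 / 1.9465 = 1.4820 = 148.20%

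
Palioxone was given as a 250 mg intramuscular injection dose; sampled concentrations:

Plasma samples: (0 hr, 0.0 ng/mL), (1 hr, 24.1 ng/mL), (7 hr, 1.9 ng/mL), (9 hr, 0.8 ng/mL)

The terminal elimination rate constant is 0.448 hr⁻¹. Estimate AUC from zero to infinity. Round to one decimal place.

Trapezoidal AUC_0→9:
  [0→1]: (0.0+24.1)/2 × 1 = 12.05
  [1→7]: (24.1+1.9)/2 × 6 = 78.0
  [7→9]: (1.9+0.8)/2 × 2 = 2.7
  Sum = 92.75 ng/mL·hr
Extrapolated tail: C_last / k_e = 0.8 / 0.448 = 1.786
AUC_0→∞ = 92.75 + 1.786 = 94.536 ng/mL·hr

AUC = 94.5 ng/mL·hr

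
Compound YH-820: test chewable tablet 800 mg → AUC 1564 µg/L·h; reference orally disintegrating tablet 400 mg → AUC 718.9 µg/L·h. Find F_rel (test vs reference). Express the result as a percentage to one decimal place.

F_rel = 108.8%

F_rel = (AUC_test/D_test) / (AUC_ref/D_ref)
      = (1564/800) / (718.9/400)
      = 1.955 / 1.79725 = 1.0878 = 108.78%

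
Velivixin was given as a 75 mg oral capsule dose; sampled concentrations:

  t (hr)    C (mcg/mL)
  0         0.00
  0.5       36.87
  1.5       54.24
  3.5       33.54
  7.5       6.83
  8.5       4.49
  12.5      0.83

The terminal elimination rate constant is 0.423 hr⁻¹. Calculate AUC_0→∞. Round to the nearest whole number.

Trapezoidal AUC_0→12.5:
  [0→0.5]: (0.00+36.87)/2 × 0.5 = 9.2175
  [0.5→1.5]: (36.87+54.24)/2 × 1 = 45.555
  [1.5→3.5]: (54.24+33.54)/2 × 2 = 87.78
  [3.5→7.5]: (33.54+6.83)/2 × 4 = 80.74
  [7.5→8.5]: (6.83+4.49)/2 × 1 = 5.66
  [8.5→12.5]: (4.49+0.83)/2 × 4 = 10.64
  Sum = 239.5925 mcg/mL·hr
Extrapolated tail: C_last / k_e = 0.83 / 0.423 = 1.962
AUC_0→∞ = 239.5925 + 1.962 = 241.5545 mcg/mL·hr

AUC = 242 mcg/mL·hr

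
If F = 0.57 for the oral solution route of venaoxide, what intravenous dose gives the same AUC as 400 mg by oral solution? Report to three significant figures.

Systemic exposure from an extravascular dose = F × D_ev, so the equivalent IV dose is F × D_ev.
D_iv = F × D_ev = 0.57 × 400 = 228 mg

D_iv = 228 mg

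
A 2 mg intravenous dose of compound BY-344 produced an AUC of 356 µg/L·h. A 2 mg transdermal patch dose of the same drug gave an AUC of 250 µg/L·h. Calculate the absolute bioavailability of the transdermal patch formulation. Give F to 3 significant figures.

F = 0.702

F = (AUC_ev / D_ev) / (AUC_iv / D_iv)
  = (250/2) / (356/2)
  = 125 / 178 = 0.7022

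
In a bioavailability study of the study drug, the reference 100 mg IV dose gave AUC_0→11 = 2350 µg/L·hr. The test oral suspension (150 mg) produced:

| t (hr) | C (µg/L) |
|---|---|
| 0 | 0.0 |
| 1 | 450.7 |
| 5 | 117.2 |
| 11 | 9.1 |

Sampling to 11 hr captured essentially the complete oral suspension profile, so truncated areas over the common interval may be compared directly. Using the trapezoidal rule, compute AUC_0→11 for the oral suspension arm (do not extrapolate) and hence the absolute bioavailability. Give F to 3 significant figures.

Trapezoidal AUC_0→11 (oral suspension):
  [0→1]: (0.0+450.7)/2 × 1 = 225.35
  [1→5]: (450.7+117.2)/2 × 4 = 1135.8
  [5→11]: (117.2+9.1)/2 × 6 = 378.9
  Sum = 1740.05 µg/L·hr
F = (AUC_ev/D_ev)/(AUC_iv/D_iv) = (1740.05/150)/(2350/100) = 11.6003/23.5 = 0.4936

F = 0.494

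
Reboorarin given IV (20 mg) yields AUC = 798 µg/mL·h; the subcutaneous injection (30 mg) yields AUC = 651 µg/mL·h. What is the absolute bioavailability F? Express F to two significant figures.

F = 0.54

F = (AUC_ev / D_ev) / (AUC_iv / D_iv)
  = (651/30) / (798/20)
  = 21.7 / 39.9 = 0.5439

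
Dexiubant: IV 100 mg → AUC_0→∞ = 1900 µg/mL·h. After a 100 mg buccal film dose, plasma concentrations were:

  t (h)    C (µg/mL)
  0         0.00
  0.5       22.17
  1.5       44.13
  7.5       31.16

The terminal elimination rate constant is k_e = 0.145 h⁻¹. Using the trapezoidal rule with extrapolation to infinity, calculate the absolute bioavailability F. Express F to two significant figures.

F = 0.25

Trapezoidal AUC_0→7.5 (buccal film):
  [0→0.5]: (0.00+22.17)/2 × 0.5 = 5.5425
  [0.5→1.5]: (22.17+44.13)/2 × 1 = 33.15
  [1.5→7.5]: (44.13+31.16)/2 × 6 = 225.87
  Sum = 264.5625 µg/mL·h
Tail: C_last/k_e = 31.16/0.145 = 214.897
AUC_0→∞ (buccal film) = 264.5625 + 214.897 = 479.4595 µg/mL·h
F = (AUC_ev/D_ev)/(AUC_iv/D_iv) = (479.4595/100)/(1900/100) = 4.794595/19 = 0.2523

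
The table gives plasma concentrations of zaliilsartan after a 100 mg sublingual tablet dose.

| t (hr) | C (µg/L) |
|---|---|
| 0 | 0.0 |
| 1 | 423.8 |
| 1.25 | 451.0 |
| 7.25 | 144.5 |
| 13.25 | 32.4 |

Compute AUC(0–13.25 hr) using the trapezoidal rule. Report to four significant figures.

Trapezoidal AUC_0→13.25:
  [0→1]: (0.0+423.8)/2 × 1 = 211.9
  [1→1.25]: (423.8+451.0)/2 × 0.25 = 109.35
  [1.25→7.25]: (451.0+144.5)/2 × 6 = 1786.5
  [7.25→13.25]: (144.5+32.4)/2 × 6 = 530.7
  Sum = 2638.45 µg/L·hr

AUC = 2638 µg/L·hr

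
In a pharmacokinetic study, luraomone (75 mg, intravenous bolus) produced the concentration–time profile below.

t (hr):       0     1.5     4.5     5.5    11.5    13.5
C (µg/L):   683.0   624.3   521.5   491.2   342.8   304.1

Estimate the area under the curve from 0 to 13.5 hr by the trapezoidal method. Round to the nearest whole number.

Trapezoidal AUC_0→13.5:
  [0→1.5]: (683.0+624.3)/2 × 1.5 = 980.475
  [1.5→4.5]: (624.3+521.5)/2 × 3 = 1718.7
  [4.5→5.5]: (521.5+491.2)/2 × 1 = 506.35
  [5.5→11.5]: (491.2+342.8)/2 × 6 = 2502.0
  [11.5→13.5]: (342.8+304.1)/2 × 2 = 646.9
  Sum = 6354.425 µg/L·hr

AUC = 6354 µg/L·hr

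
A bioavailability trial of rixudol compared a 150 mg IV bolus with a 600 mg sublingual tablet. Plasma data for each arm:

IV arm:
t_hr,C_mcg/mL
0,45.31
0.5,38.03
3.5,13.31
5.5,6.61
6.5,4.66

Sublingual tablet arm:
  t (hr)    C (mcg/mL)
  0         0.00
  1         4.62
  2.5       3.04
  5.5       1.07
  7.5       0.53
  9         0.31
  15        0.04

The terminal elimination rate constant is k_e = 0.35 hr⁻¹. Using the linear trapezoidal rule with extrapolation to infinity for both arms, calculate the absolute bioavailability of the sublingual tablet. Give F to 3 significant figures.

Trapezoidal AUC_0→6.5 (IV):
  [0→0.5]: (45.31+38.03)/2 × 0.5 = 20.835
  [0.5→3.5]: (38.03+13.31)/2 × 3 = 77.01
  [3.5→5.5]: (13.31+6.61)/2 × 2 = 19.92
  [5.5→6.5]: (6.61+4.66)/2 × 1 = 5.635
  Sum = 123.4 mcg/mL·hr
IV tail: 4.66/0.35 = 13.314; AUC_iv,0→∞ = 123.4 + 13.314 = 136.714 mcg/mL·hr
Trapezoidal AUC_0→15 (sublingual tablet):
  [0→1]: (0.00+4.62)/2 × 1 = 2.31
  [1→2.5]: (4.62+3.04)/2 × 1.5 = 5.745
  [2.5→5.5]: (3.04+1.07)/2 × 3 = 6.165
  [5.5→7.5]: (1.07+0.53)/2 × 2 = 1.6
  [7.5→9]: (0.53+0.31)/2 × 1.5 = 0.63
  [9→15]: (0.31+0.04)/2 × 6 = 1.05
  Sum = 17.5 mcg/mL·hr
sublingual tablet tail: 0.04/0.35 = 0.114; AUC_ev,0→∞ = 17.5 + 0.114 = 17.614 mcg/mL·hr
F = (AUC_ev/D_ev)/(AUC_iv/D_iv) = (17.614/600)/(136.714/150) = 0.0293567/0.911427 = 0.0322

F = 0.0322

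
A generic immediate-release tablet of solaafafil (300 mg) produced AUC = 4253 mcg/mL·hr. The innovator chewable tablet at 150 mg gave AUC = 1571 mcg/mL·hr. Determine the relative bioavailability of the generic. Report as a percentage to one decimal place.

F_rel = (AUC_test/D_test) / (AUC_ref/D_ref)
      = (4253/300) / (1571/150)
      = 14.1767 / 10.4733 = 1.3536 = 135.36%

F_rel = 135.4%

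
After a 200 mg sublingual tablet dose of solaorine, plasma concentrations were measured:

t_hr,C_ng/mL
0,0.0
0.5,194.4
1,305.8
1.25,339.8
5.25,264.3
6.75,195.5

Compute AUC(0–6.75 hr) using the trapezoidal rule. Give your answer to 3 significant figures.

AUC = 1810 ng/mL·hr

Trapezoidal AUC_0→6.75:
  [0→0.5]: (0.0+194.4)/2 × 0.5 = 48.6
  [0.5→1]: (194.4+305.8)/2 × 0.5 = 125.05
  [1→1.25]: (305.8+339.8)/2 × 0.25 = 80.7
  [1.25→5.25]: (339.8+264.3)/2 × 4 = 1208.2
  [5.25→6.75]: (264.3+195.5)/2 × 1.5 = 344.85
  Sum = 1807.4 ng/mL·hr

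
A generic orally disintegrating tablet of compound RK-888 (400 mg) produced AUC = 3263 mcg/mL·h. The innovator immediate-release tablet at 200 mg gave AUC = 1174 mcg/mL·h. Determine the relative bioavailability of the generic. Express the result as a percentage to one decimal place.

F_rel = 139.0%

F_rel = (AUC_test/D_test) / (AUC_ref/D_ref)
      = (3263/400) / (1174/200)
      = 8.1575 / 5.87 = 1.3897 = 138.97%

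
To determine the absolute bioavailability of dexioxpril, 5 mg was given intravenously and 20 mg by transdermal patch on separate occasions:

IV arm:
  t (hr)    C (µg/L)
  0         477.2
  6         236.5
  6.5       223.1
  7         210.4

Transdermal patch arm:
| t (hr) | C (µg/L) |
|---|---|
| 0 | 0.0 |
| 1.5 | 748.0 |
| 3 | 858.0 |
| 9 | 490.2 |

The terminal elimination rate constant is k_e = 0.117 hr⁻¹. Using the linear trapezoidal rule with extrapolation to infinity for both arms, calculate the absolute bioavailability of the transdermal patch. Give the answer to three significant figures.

Trapezoidal AUC_0→7 (IV):
  [0→6]: (477.2+236.5)/2 × 6 = 2141.1
  [6→6.5]: (236.5+223.1)/2 × 0.5 = 114.9
  [6.5→7]: (223.1+210.4)/2 × 0.5 = 108.375
  Sum = 2364.375 µg/L·hr
IV tail: 210.4/0.117 = 1798.291; AUC_iv,0→∞ = 2364.375 + 1798.291 = 4162.666 µg/L·hr
Trapezoidal AUC_0→9 (transdermal patch):
  [0→1.5]: (0.0+748.0)/2 × 1.5 = 561.0
  [1.5→3]: (748.0+858.0)/2 × 1.5 = 1204.5
  [3→9]: (858.0+490.2)/2 × 6 = 4044.6
  Sum = 5810.1 µg/L·hr
transdermal patch tail: 490.2/0.117 = 4189.744; AUC_ev,0→∞ = 5810.1 + 4189.744 = 9999.844 µg/L·hr
F = (AUC_ev/D_ev)/(AUC_iv/D_iv) = (9999.844/20)/(4162.666/5) = 499.9922/832.5332 = 0.6006

F = 0.601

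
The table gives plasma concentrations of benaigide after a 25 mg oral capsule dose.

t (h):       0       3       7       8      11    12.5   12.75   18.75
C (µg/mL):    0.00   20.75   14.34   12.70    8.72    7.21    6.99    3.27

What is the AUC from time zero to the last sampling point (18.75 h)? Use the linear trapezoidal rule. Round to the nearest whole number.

Trapezoidal AUC_0→18.75:
  [0→3]: (0.00+20.75)/2 × 3 = 31.125
  [3→7]: (20.75+14.34)/2 × 4 = 70.18
  [7→8]: (14.34+12.70)/2 × 1 = 13.52
  [8→11]: (12.70+8.72)/2 × 3 = 32.13
  [11→12.5]: (8.72+7.21)/2 × 1.5 = 11.9475
  [12.5→12.75]: (7.21+6.99)/2 × 0.25 = 1.775
  [12.75→18.75]: (6.99+3.27)/2 × 6 = 30.78
  Sum = 191.4575 µg/mL·h

AUC = 191 µg/mL·h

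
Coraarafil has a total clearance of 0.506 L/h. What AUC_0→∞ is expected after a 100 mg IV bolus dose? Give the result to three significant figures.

AUC_0→∞ = Dose_iv / CL
        = 100 / 0.506 = 197.628 mg/L·h

AUC = 198 mg/L·h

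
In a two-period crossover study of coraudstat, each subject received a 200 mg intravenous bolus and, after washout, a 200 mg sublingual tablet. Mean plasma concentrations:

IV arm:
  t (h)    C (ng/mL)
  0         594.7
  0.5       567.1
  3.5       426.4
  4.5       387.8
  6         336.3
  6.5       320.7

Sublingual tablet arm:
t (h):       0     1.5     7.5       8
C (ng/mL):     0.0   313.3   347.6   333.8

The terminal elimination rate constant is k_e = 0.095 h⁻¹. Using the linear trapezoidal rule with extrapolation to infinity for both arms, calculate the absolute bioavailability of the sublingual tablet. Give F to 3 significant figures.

Trapezoidal AUC_0→6.5 (IV):
  [0→0.5]: (594.7+567.1)/2 × 0.5 = 290.45
  [0.5→3.5]: (567.1+426.4)/2 × 3 = 1490.25
  [3.5→4.5]: (426.4+387.8)/2 × 1 = 407.1
  [4.5→6]: (387.8+336.3)/2 × 1.5 = 543.075
  [6→6.5]: (336.3+320.7)/2 × 0.5 = 164.25
  Sum = 2895.125 ng/mL·h
IV tail: 320.7/0.095 = 3375.789; AUC_iv,0→∞ = 2895.125 + 3375.789 = 6270.914 ng/mL·h
Trapezoidal AUC_0→8 (sublingual tablet):
  [0→1.5]: (0.0+313.3)/2 × 1.5 = 234.975
  [1.5→7.5]: (313.3+347.6)/2 × 6 = 1982.7
  [7.5→8]: (347.6+333.8)/2 × 0.5 = 170.35
  Sum = 2388.025 ng/mL·h
sublingual tablet tail: 333.8/0.095 = 3513.684; AUC_ev,0→∞ = 2388.025 + 3513.684 = 5901.709 ng/mL·h
F = (AUC_ev/D_ev)/(AUC_iv/D_iv) = (5901.709/200)/(6270.914/200) = 29.508545/31.35457 = 0.9411

F = 0.941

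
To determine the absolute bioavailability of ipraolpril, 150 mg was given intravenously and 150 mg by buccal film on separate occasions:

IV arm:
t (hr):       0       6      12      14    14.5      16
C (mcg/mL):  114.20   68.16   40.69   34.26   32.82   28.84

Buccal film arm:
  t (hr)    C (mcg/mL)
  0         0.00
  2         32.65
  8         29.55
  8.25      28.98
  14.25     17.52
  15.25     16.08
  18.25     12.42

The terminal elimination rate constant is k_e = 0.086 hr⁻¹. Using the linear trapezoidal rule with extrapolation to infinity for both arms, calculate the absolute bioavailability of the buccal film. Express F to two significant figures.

F = 0.42

Trapezoidal AUC_0→16 (IV):
  [0→6]: (114.20+68.16)/2 × 6 = 547.08
  [6→12]: (68.16+40.69)/2 × 6 = 326.55
  [12→14]: (40.69+34.26)/2 × 2 = 74.95
  [14→14.5]: (34.26+32.82)/2 × 0.5 = 16.77
  [14.5→16]: (32.82+28.84)/2 × 1.5 = 46.245
  Sum = 1011.595 mcg/mL·hr
IV tail: 28.84/0.086 = 335.349; AUC_iv,0→∞ = 1011.595 + 335.349 = 1346.944 mcg/mL·hr
Trapezoidal AUC_0→18.25 (buccal film):
  [0→2]: (0.00+32.65)/2 × 2 = 32.65
  [2→8]: (32.65+29.55)/2 × 6 = 186.6
  [8→8.25]: (29.55+28.98)/2 × 0.25 = 7.31625
  [8.25→14.25]: (28.98+17.52)/2 × 6 = 139.5
  [14.25→15.25]: (17.52+16.08)/2 × 1 = 16.8
  [15.25→18.25]: (16.08+12.42)/2 × 3 = 42.75
  Sum = 425.61625 mcg/mL·hr
buccal film tail: 12.42/0.086 = 144.419; AUC_ev,0→∞ = 425.61625 + 144.419 = 570.03525 mcg/mL·hr
F = (AUC_ev/D_ev)/(AUC_iv/D_iv) = (570.03525/150)/(1346.944/150) = 3.800235/8.97963 = 0.4232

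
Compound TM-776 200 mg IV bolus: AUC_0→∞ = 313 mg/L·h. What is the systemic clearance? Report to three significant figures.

CL = 0.639 L/h

CL = Dose_iv / AUC_0→∞
   = 200 / 313 = 0.638978 L/h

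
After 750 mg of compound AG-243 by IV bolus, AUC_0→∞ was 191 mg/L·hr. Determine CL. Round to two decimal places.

CL = Dose_iv / AUC_0→∞
   = 750 / 191 = 3.9267 L/hr

CL = 3.93 L/hr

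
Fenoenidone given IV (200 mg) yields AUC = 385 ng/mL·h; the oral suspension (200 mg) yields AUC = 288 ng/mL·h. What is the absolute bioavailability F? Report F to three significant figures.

F = (AUC_ev / D_ev) / (AUC_iv / D_iv)
  = (288/200) / (385/200)
  = 1.44 / 1.925 = 0.7481

F = 0.748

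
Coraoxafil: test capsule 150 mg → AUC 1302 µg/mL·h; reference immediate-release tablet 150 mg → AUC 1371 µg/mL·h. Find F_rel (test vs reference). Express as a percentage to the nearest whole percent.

F_rel = (AUC_test/D_test) / (AUC_ref/D_ref)
      = (1302/150) / (1371/150)
      = 8.68 / 9.14 = 0.9497 = 94.97%

F_rel = 95%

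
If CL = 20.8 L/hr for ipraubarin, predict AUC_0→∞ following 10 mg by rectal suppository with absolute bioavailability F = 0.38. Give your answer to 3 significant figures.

AUC = 0.183 mg/L·hr

AUC_0→∞ = F × Dose / CL
        = 0.38 × 10 / 20.8 = 0.182692 mg/L·hr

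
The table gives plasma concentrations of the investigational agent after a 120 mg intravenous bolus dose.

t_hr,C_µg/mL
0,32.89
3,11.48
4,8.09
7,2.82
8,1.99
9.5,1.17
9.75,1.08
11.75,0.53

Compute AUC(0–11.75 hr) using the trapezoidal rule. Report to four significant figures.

Trapezoidal AUC_0→11.75:
  [0→3]: (32.89+11.48)/2 × 3 = 66.555
  [3→4]: (11.48+8.09)/2 × 1 = 9.785
  [4→7]: (8.09+2.82)/2 × 3 = 16.365
  [7→8]: (2.82+1.99)/2 × 1 = 2.405
  [8→9.5]: (1.99+1.17)/2 × 1.5 = 2.37
  [9.5→9.75]: (1.17+1.08)/2 × 0.25 = 0.28125
  [9.75→11.75]: (1.08+0.53)/2 × 2 = 1.61
  Sum = 99.37125 µg/mL·hr

AUC = 99.37 µg/mL·hr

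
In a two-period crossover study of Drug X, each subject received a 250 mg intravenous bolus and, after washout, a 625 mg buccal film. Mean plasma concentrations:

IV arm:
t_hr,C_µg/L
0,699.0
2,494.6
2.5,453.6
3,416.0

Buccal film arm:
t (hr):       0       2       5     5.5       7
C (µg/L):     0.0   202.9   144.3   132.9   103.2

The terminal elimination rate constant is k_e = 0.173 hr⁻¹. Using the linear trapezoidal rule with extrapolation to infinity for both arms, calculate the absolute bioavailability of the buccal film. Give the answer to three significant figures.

F = 0.155

Trapezoidal AUC_0→3 (IV):
  [0→2]: (699.0+494.6)/2 × 2 = 1193.6
  [2→2.5]: (494.6+453.6)/2 × 0.5 = 237.05
  [2.5→3]: (453.6+416.0)/2 × 0.5 = 217.4
  Sum = 1648.05 µg/L·hr
IV tail: 416.0/0.173 = 2404.624; AUC_iv,0→∞ = 1648.05 + 2404.624 = 4052.674 µg/L·hr
Trapezoidal AUC_0→7 (buccal film):
  [0→2]: (0.0+202.9)/2 × 2 = 202.9
  [2→5]: (202.9+144.3)/2 × 3 = 520.8
  [5→5.5]: (144.3+132.9)/2 × 0.5 = 69.3
  [5.5→7]: (132.9+103.2)/2 × 1.5 = 177.075
  Sum = 970.075 µg/L·hr
buccal film tail: 103.2/0.173 = 596.532; AUC_ev,0→∞ = 970.075 + 596.532 = 1566.607 µg/L·hr
F = (AUC_ev/D_ev)/(AUC_iv/D_iv) = (1566.607/625)/(4052.674/250) = 2.5065712/16.210696 = 0.1546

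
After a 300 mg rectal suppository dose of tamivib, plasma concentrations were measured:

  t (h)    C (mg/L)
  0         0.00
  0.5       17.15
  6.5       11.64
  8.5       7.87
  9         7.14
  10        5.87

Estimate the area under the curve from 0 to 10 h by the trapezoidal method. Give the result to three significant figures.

AUC = 120 mg/L·h

Trapezoidal AUC_0→10:
  [0→0.5]: (0.00+17.15)/2 × 0.5 = 4.2875
  [0.5→6.5]: (17.15+11.64)/2 × 6 = 86.37
  [6.5→8.5]: (11.64+7.87)/2 × 2 = 19.51
  [8.5→9]: (7.87+7.14)/2 × 0.5 = 3.7525
  [9→10]: (7.14+5.87)/2 × 1 = 6.505
  Sum = 120.425 mg/L·h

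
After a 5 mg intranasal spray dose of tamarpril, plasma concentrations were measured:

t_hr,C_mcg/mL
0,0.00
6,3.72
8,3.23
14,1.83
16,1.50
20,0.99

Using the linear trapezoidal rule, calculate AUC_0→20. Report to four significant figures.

Trapezoidal AUC_0→20:
  [0→6]: (0.00+3.72)/2 × 6 = 11.16
  [6→8]: (3.72+3.23)/2 × 2 = 6.95
  [8→14]: (3.23+1.83)/2 × 6 = 15.18
  [14→16]: (1.83+1.50)/2 × 2 = 3.33
  [16→20]: (1.50+0.99)/2 × 4 = 4.98
  Sum = 41.6 mcg/mL·hr

AUC = 41.60 mcg/mL·hr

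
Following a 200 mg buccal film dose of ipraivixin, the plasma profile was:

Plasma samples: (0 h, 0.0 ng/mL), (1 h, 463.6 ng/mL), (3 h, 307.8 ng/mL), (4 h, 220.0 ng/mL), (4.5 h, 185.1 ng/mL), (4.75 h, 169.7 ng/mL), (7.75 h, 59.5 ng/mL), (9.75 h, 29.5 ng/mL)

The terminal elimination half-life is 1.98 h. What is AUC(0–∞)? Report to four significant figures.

Trapezoidal AUC_0→9.75:
  [0→1]: (0.0+463.6)/2 × 1 = 231.8
  [1→3]: (463.6+307.8)/2 × 2 = 771.4
  [3→4]: (307.8+220.0)/2 × 1 = 263.9
  [4→4.5]: (220.0+185.1)/2 × 0.5 = 101.275
  [4.5→4.75]: (185.1+169.7)/2 × 0.25 = 44.35
  [4.75→7.75]: (169.7+59.5)/2 × 3 = 343.8
  [7.75→9.75]: (59.5+29.5)/2 × 2 = 89.0
  Sum = 1845.525 ng/mL·h
k_e = ln2 / t½ = 0.693147 / 1.98 = 0.3501 h^-1
Extrapolated tail: C_last / k_e = 29.5 / 0.3501 = 84.262
AUC_0→∞ = 1845.525 + 84.262 = 1929.787 ng/mL·h

AUC = 1930 ng/mL·h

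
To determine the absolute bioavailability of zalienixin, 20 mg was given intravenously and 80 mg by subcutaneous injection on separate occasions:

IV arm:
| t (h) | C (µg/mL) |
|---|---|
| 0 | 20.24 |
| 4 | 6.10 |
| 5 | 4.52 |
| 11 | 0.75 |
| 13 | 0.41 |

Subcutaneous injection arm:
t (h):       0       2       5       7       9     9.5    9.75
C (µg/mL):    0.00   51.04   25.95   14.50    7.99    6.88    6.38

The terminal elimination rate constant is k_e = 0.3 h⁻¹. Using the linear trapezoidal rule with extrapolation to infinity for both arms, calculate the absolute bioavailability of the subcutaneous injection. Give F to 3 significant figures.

F = 0.839

Trapezoidal AUC_0→13 (IV):
  [0→4]: (20.24+6.10)/2 × 4 = 52.68
  [4→5]: (6.10+4.52)/2 × 1 = 5.31
  [5→11]: (4.52+0.75)/2 × 6 = 15.81
  [11→13]: (0.75+0.41)/2 × 2 = 1.16
  Sum = 74.96 µg/mL·h
IV tail: 0.41/0.3 = 1.367; AUC_iv,0→∞ = 74.96 + 1.367 = 76.327 µg/mL·h
Trapezoidal AUC_0→9.75 (subcutaneous injection):
  [0→2]: (0.00+51.04)/2 × 2 = 51.04
  [2→5]: (51.04+25.95)/2 × 3 = 115.485
  [5→7]: (25.95+14.50)/2 × 2 = 40.45
  [7→9]: (14.50+7.99)/2 × 2 = 22.49
  [9→9.5]: (7.99+6.88)/2 × 0.5 = 3.7175
  [9.5→9.75]: (6.88+6.38)/2 × 0.25 = 1.6575
  Sum = 234.84 µg/mL·h
subcutaneous injection tail: 6.38/0.3 = 21.267; AUC_ev,0→∞ = 234.84 + 21.267 = 256.107 µg/mL·h
F = (AUC_ev/D_ev)/(AUC_iv/D_iv) = (256.107/80)/(76.327/20) = 3.2013375/3.81635 = 0.8388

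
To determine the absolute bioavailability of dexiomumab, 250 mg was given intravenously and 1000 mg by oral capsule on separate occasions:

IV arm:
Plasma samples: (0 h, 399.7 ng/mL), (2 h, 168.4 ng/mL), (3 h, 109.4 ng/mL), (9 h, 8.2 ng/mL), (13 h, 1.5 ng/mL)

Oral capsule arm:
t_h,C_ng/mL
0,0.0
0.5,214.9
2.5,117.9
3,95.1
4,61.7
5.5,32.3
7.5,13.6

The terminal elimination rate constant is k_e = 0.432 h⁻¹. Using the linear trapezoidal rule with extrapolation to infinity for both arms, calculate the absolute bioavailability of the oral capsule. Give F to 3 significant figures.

F = 0.154

Trapezoidal AUC_0→13 (IV):
  [0→2]: (399.7+168.4)/2 × 2 = 568.1
  [2→3]: (168.4+109.4)/2 × 1 = 138.9
  [3→9]: (109.4+8.2)/2 × 6 = 352.8
  [9→13]: (8.2+1.5)/2 × 4 = 19.4
  Sum = 1079.2 ng/mL·h
IV tail: 1.5/0.432 = 3.472; AUC_iv,0→∞ = 1079.2 + 3.472 = 1082.672 ng/mL·h
Trapezoidal AUC_0→7.5 (oral capsule):
  [0→0.5]: (0.0+214.9)/2 × 0.5 = 53.725
  [0.5→2.5]: (214.9+117.9)/2 × 2 = 332.8
  [2.5→3]: (117.9+95.1)/2 × 0.5 = 53.25
  [3→4]: (95.1+61.7)/2 × 1 = 78.4
  [4→5.5]: (61.7+32.3)/2 × 1.5 = 70.5
  [5.5→7.5]: (32.3+13.6)/2 × 2 = 45.9
  Sum = 634.575 ng/mL·h
oral capsule tail: 13.6/0.432 = 31.481; AUC_ev,0→∞ = 634.575 + 31.481 = 666.056 ng/mL·h
F = (AUC_ev/D_ev)/(AUC_iv/D_iv) = (666.056/1000)/(1082.672/250) = 0.666056/4.330688 = 0.1538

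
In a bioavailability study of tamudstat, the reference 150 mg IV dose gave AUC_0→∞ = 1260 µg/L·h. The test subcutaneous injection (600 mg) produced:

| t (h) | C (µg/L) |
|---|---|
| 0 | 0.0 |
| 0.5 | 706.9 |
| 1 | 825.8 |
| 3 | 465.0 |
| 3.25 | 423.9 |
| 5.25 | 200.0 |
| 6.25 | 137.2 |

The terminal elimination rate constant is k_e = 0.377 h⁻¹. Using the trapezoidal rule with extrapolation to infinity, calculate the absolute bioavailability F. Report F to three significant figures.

Trapezoidal AUC_0→6.25 (subcutaneous injection):
  [0→0.5]: (0.0+706.9)/2 × 0.5 = 176.725
  [0.5→1]: (706.9+825.8)/2 × 0.5 = 383.175
  [1→3]: (825.8+465.0)/2 × 2 = 1290.8
  [3→3.25]: (465.0+423.9)/2 × 0.25 = 111.1125
  [3.25→5.25]: (423.9+200.0)/2 × 2 = 623.9
  [5.25→6.25]: (200.0+137.2)/2 × 1 = 168.6
  Sum = 2754.3125 µg/L·h
Tail: C_last/k_e = 137.2/0.377 = 363.926
AUC_0→∞ (subcutaneous injection) = 2754.3125 + 363.926 = 3118.2385 µg/L·h
F = (AUC_ev/D_ev)/(AUC_iv/D_iv) = (3118.2385/600)/(1260/150) = 5.19706/8.4 = 0.6187

F = 0.619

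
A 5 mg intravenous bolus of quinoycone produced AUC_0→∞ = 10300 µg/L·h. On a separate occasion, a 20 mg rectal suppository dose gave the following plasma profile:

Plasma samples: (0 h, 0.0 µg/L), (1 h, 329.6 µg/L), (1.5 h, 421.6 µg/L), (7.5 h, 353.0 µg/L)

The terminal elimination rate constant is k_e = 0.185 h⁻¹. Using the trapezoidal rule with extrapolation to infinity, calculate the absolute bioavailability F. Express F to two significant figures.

F = 0.11

Trapezoidal AUC_0→7.5 (rectal suppository):
  [0→1]: (0.0+329.6)/2 × 1 = 164.8
  [1→1.5]: (329.6+421.6)/2 × 0.5 = 187.8
  [1.5→7.5]: (421.6+353.0)/2 × 6 = 2323.8
  Sum = 2676.4 µg/L·h
Tail: C_last/k_e = 353.0/0.185 = 1908.108
AUC_0→∞ (rectal suppository) = 2676.4 + 1908.108 = 4584.508 µg/L·h
F = (AUC_ev/D_ev)/(AUC_iv/D_iv) = (4584.508/20)/(10300/5) = 229.2254/2060 = 0.1113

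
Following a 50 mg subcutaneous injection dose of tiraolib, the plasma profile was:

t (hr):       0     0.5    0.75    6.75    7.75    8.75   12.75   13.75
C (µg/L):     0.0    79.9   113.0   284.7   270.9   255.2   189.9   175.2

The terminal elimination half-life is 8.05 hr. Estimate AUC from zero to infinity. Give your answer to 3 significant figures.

Trapezoidal AUC_0→13.75:
  [0→0.5]: (0.0+79.9)/2 × 0.5 = 19.975
  [0.5→0.75]: (79.9+113.0)/2 × 0.25 = 24.1125
  [0.75→6.75]: (113.0+284.7)/2 × 6 = 1193.1
  [6.75→7.75]: (284.7+270.9)/2 × 1 = 277.8
  [7.75→8.75]: (270.9+255.2)/2 × 1 = 263.05
  [8.75→12.75]: (255.2+189.9)/2 × 4 = 890.2
  [12.75→13.75]: (189.9+175.2)/2 × 1 = 182.55
  Sum = 2850.7875 µg/L·hr
k_e = ln2 / t½ = 0.693147 / 8.05 = 0.0861 hr^-1
Extrapolated tail: C_last / k_e = 175.2 / 0.0861 = 2034.843
AUC_0→∞ = 2850.7875 + 2034.843 = 4885.6305 µg/L·hr

AUC = 4890 µg/L·hr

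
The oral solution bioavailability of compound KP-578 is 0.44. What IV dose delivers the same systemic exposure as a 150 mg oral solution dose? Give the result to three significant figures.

D_iv = 66.0 mg

Systemic exposure from an extravascular dose = F × D_ev, so the equivalent IV dose is F × D_ev.
D_iv = F × D_ev = 0.44 × 150 = 66 mg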